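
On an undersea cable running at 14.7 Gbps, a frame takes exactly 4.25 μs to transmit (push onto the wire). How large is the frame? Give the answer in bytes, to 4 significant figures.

7809 bytes

L = R × t_tx = 14700000000 b/s × 4.25e-06 s = 62475 bits.
In bytes: 62475 / 8 = 7809 bytes.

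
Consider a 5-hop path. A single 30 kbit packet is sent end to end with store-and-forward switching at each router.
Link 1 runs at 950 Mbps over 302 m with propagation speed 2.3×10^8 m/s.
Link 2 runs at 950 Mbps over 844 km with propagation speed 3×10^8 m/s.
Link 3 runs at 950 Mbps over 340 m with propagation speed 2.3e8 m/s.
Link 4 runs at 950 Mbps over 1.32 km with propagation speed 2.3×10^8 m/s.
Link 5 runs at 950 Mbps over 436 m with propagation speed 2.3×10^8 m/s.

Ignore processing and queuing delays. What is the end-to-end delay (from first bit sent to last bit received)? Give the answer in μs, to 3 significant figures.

L = 30000 bits.
Transmission delay per hop = L/R = 30000/950000000 = 31.5789 μs; 5 hops → 157.895 μs.
Propagation delays (d/s per hop): 1.31304, 2813.33, 1.47826, 5.73913, 1.89565 μs; sum = 2823.76 μs.
End-to-end = 2980 μs.

2980 μs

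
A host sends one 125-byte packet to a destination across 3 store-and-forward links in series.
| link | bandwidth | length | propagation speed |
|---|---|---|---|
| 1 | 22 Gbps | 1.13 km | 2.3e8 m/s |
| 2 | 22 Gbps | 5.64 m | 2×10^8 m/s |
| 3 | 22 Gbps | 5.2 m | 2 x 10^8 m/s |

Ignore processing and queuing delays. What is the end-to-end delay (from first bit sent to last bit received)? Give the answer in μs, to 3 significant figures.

5.10 μs

L = 125 × 8 = 1000 bits.
Transmission delay per hop = L/R = 1000/22000000000 = 0.0454545 μs; 3 hops → 0.136364 μs.
Propagation delays (d/s per hop): 4.91304, 0.0282, 0.026 μs; sum = 4.96724 μs.
End-to-end = 5.10 μs.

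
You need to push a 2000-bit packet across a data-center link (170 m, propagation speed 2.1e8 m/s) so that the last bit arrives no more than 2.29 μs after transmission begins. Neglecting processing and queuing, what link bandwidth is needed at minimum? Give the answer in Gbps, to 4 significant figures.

1.351 Gbps

Propagation delay = 170 / 210000000 = 0.809524 μs.
Transmission budget = 2.29 − 0.809524 = 1.48048 μs.
R ≥ L / t_tx = 2000 bits / 1.48048e-06 s = 1.351 Gbps.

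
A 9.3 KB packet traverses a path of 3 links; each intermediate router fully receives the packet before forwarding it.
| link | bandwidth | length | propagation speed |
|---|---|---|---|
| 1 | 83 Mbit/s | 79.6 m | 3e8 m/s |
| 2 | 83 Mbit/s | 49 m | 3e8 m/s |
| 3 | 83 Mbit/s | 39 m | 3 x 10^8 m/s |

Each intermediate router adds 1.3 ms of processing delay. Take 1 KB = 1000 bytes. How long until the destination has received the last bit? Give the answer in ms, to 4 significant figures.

L = 74400 bits.
Transmission delay per hop = L/R = 74400/83000000 = 0.896386 ms; 3 hops → 2.68916 ms.
Propagation delays (d/s per hop): 0.000265333, 0.000163333, 0.00013 ms; sum = 0.000558667 ms.
Processing at 2 router(s): 2 × 1.3 ms = 2.6 ms.
End-to-end = 5.290 ms.

5.290 ms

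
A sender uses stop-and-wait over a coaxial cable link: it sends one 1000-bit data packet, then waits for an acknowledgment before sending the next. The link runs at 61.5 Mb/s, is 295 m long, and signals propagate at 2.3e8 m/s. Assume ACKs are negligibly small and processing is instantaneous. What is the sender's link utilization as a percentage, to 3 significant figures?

86.4 %

t_tx = L/R = 1000/61500000 = 1.62602e-05 s.
t_prop = 295/2.3e+08 = 1.28261e-06 s; RTT = 2.56522e-06 s.
Cycle = t_tx + RTT = 1.88254e-05 s.
Utilization = t_tx / cycle = 1.62602e-05/1.88254e-05 = 86.4 %.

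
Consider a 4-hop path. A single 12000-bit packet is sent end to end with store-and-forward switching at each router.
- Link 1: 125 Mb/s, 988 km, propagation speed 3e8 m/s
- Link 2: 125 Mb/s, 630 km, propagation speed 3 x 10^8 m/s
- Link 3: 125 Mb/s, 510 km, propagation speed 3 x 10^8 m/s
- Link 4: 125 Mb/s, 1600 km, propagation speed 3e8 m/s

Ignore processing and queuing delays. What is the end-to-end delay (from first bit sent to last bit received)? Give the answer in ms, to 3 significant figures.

Transmission delay per hop = L/R = 12000/125000000 = 0.096 ms; 4 hops → 0.384 ms.
Propagation delays (d/s per hop): 3.29333, 2.1, 1.7, 5.33333 ms; sum = 12.4267 ms.
End-to-end = 12.8 ms.

12.8 ms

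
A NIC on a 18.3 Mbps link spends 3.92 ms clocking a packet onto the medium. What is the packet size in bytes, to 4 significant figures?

8967 bytes

L = R × t_tx = 18300000 b/s × 0.00392 s = 71736 bits.
In bytes: 71736 / 8 = 8967 bytes.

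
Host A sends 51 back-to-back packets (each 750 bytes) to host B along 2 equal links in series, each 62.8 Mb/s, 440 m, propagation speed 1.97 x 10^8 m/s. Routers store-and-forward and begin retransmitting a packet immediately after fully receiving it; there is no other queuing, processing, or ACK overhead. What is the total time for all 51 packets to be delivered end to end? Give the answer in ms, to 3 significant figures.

Per-hop transmission t_tx = L/R = 6000/62800000 = 0.0955414 ms.
Per-hop propagation t_prop = 440/197000000 = 0.0022335 ms.
Pipeline fill: first packet needs 2·t_tx to clear all hops; remaining 50 packets each add one t_tx.
Total = (2+51-1)·t_tx + 2·t_prop = 52·0.0955414 + 2·0.0022335 = 4.97 ms.

4.97 ms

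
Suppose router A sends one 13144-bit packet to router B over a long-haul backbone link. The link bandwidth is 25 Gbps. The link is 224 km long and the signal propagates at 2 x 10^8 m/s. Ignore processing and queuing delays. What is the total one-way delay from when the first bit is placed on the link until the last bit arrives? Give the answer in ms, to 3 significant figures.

Transmission delay = L/R = 13144 / 25000000000 = 0.00052576 ms.
Propagation delay = d/s = 224000 m / 200000000 m/s = 1.12 ms.
Total = 1.12 ms.

1.12 ms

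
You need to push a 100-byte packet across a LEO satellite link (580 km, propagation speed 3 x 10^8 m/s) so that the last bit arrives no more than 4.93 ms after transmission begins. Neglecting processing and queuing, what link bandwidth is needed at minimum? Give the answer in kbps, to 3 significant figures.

267 kbps

L = 800 bits.
Propagation delay = 580000 / 300000000 = 1.93333 ms.
Transmission budget = 4.93 − 1.93333 = 2.99667 ms.
R ≥ L / t_tx = 800 bits / 0.00299667 s = 267 kbps.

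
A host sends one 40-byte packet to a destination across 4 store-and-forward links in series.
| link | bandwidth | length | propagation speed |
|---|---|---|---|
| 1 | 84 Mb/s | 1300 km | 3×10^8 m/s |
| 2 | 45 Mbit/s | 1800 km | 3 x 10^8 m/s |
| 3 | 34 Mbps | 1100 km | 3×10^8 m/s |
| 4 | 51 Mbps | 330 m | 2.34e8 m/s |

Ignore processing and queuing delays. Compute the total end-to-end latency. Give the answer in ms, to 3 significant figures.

14.0 ms

L = 40 × 8 = 320 bits.
Transmission delays (L/R per hop): 0.00380952, 0.00711111, 0.00941176, 0.00627451 ms; sum = 0.0266069 ms.
Propagation delays (d/s per hop): 4.33333, 6, 3.66667, 0.00141026 ms; sum = 14.0014 ms.
End-to-end = 14.0 ms.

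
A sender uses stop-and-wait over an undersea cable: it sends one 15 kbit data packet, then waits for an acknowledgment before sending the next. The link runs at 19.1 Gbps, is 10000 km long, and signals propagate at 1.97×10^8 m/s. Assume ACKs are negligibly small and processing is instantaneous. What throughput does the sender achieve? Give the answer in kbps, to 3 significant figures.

t_tx = L/R = 15000/19100000000 = 7.8534e-07 s.
t_prop = 10000000/197000000 = 0.0507614 s; RTT = 0.101523 s.
Cycle = t_tx + RTT = 0.101524 s.
Throughput = L / cycle = 15000 / 0.101524 = 148 kbps.

148 kbps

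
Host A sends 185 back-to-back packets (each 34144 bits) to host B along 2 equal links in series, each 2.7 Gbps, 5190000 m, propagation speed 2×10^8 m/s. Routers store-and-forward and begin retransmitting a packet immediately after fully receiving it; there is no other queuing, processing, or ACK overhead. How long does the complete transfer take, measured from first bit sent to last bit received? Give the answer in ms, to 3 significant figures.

Per-hop transmission t_tx = L/R = 34144/2700000000 = 0.0126459 ms.
Per-hop propagation t_prop = 5190000/200000000 = 25.95 ms.
Pipeline fill: first packet needs 2·t_tx to clear all hops; remaining 184 packets each add one t_tx.
Total = (2+185-1)·t_tx + 2·t_prop = 186·0.0126459 + 2·25.95 = 54.3 ms.

54.3 ms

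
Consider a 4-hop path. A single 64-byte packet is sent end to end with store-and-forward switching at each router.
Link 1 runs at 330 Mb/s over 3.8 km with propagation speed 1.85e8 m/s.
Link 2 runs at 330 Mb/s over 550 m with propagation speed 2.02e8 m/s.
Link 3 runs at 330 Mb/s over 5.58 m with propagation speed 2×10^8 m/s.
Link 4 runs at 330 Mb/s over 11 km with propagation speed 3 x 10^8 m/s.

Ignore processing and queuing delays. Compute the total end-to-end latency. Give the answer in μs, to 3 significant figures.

66.2 μs

L = 64 × 8 = 512 bits.
Transmission delay per hop = L/R = 512/330000000 = 1.55152 μs; 4 hops → 6.20606 μs.
Propagation delays (d/s per hop): 20.5405, 2.72277, 0.0279, 36.6667 μs; sum = 59.9579 μs.
End-to-end = 66.2 μs.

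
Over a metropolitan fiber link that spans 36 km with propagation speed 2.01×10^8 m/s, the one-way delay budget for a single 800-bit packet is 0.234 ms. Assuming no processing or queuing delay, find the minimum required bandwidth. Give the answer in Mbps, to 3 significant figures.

14.6 Mbps

Propagation delay = 36000 / 2.01e+08 = 0.179104 ms.
Transmission budget = 0.234 − 0.179104 = 0.0548955 ms.
R ≥ L / t_tx = 800 bits / 5.48955e-05 s = 14.6 Mbps.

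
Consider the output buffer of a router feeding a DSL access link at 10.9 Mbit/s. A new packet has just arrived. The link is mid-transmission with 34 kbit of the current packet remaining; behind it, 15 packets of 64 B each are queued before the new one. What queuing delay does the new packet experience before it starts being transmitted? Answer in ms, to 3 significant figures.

3.82 ms

Each queued packet: L/R = 512/10900000 = 0.0469725 ms.
15 queued → 0.704587 ms.
Plus remaining 34000 bits of current packet: 3.11927 ms.
Queuing delay = 3.82 ms.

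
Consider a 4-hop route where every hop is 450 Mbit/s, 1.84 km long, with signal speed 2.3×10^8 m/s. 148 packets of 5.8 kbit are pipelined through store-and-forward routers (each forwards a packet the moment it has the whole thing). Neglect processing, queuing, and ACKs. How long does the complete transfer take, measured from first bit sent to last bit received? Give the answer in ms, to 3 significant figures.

Per-hop transmission t_tx = L/R = 5800/450000000 = 0.0128889 ms.
Per-hop propagation t_prop = 1840/2.3e+08 = 0.008 ms.
Pipeline fill: first packet needs 4·t_tx to clear all hops; remaining 147 packets each add one t_tx.
Total = (4+148-1)·t_tx + 4·t_prop = 151·0.0128889 + 4·0.008 = 1.98 ms.

1.98 ms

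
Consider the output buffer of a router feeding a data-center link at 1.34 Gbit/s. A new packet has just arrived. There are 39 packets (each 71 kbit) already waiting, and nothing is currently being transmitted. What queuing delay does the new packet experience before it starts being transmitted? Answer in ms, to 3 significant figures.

Each queued packet: L/R = 71000/1340000000 = 0.0529851 ms.
39 queued → 2.06642 ms.
Queuing delay = 2.07 ms.

2.07 ms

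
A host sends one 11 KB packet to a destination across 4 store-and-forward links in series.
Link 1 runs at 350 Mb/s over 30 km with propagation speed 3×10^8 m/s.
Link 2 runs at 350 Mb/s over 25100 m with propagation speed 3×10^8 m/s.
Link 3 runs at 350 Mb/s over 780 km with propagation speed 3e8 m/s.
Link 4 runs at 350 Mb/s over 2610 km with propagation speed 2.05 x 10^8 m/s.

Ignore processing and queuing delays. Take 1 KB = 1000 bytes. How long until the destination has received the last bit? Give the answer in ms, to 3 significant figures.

L = 88000 bits.
Transmission delay per hop = L/R = 88000/350000000 = 0.251429 ms; 4 hops → 1.00571 ms.
Propagation delays (d/s per hop): 0.1, 0.0836667, 2.6, 12.7317 ms; sum = 15.5154 ms.
End-to-end = 16.5 ms.

16.5 ms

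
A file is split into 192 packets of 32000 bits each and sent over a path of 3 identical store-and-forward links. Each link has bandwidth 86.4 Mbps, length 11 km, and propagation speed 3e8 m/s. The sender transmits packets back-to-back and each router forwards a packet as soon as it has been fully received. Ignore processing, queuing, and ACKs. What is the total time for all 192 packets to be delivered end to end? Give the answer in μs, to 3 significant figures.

72000 μs

Per-hop transmission t_tx = L/R = 32000/86400000 = 370.37 μs.
Per-hop propagation t_prop = 11000/300000000 = 36.6667 μs.
Pipeline fill: first packet needs 3·t_tx to clear all hops; remaining 191 packets each add one t_tx.
Total = (3+192-1)·t_tx + 3·t_prop = 194·370.37 + 3·36.6667 = 72000 μs.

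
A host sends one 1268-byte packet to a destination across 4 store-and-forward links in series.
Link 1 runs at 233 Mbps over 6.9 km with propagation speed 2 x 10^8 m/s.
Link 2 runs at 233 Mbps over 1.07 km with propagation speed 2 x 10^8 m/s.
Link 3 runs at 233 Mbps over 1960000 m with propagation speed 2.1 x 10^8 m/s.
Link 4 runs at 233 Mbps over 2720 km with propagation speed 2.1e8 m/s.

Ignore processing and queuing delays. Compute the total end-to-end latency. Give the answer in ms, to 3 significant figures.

L = 1268 × 8 = 10144 bits.
Transmission delay per hop = L/R = 10144/233000000 = 0.0435365 ms; 4 hops → 0.174146 ms.
Propagation delays (d/s per hop): 0.0345, 0.00535, 9.33333, 12.9524 ms; sum = 22.3256 ms.
End-to-end = 22.5 ms.

22.5 ms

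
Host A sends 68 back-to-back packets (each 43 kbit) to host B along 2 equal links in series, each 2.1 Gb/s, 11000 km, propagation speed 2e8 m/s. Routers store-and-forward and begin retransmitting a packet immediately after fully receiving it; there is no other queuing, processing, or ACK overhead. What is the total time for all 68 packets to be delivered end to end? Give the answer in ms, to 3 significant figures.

111 ms

Per-hop transmission t_tx = L/R = 43000/2100000000 = 0.0204762 ms.
Per-hop propagation t_prop = 11000000/200000000 = 55 ms.
Pipeline fill: first packet needs 2·t_tx to clear all hops; remaining 67 packets each add one t_tx.
Total = (2+68-1)·t_tx + 2·t_prop = 69·0.0204762 + 2·55 = 111 ms.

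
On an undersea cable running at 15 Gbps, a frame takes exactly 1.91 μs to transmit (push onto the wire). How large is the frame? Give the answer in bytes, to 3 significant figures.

3580 bytes

L = R × t_tx = 15000000000 b/s × 1.91e-06 s = 28650 bits.
In bytes: 28650 / 8 = 3580 bytes.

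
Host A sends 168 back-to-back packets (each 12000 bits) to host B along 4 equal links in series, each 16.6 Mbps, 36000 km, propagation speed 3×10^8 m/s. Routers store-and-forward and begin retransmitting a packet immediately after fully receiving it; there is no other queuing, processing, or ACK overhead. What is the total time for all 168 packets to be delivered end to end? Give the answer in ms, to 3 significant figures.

Per-hop transmission t_tx = L/R = 12000/1.66e+07 = 0.722892 ms.
Per-hop propagation t_prop = 36000000/300000000 = 120 ms.
Pipeline fill: first packet needs 4·t_tx to clear all hops; remaining 167 packets each add one t_tx.
Total = (4+168-1)·t_tx + 4·t_prop = 171·0.722892 + 4·120 = 604 ms.

604 ms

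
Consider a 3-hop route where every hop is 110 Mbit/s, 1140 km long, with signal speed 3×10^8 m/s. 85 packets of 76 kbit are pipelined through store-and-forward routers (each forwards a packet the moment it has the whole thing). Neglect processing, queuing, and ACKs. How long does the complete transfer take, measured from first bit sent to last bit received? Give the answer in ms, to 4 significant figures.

71.51 ms

Per-hop transmission t_tx = L/R = 76000/110000000 = 0.690909 ms.
Per-hop propagation t_prop = 1140000/300000000 = 3.8 ms.
Pipeline fill: first packet needs 3·t_tx to clear all hops; remaining 84 packets each add one t_tx.
Total = (3+85-1)·t_tx + 3·t_prop = 87·0.690909 + 3·3.8 = 71.51 ms.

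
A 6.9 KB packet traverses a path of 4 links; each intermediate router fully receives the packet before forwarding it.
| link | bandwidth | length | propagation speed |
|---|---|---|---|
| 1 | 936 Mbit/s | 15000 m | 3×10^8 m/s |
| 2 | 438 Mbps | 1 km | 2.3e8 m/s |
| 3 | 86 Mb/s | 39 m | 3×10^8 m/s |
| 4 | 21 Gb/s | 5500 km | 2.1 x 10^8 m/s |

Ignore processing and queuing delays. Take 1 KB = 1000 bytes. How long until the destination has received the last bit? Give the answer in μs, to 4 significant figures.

L = 55200 bits.
Transmission delays (L/R per hop): 58.9744, 126.027, 641.86, 2.62857 μs; sum = 829.491 μs.
Propagation delays (d/s per hop): 50, 4.34783, 0.13, 26190.5 μs; sum = 26245 μs.
End-to-end = 27070 μs.

27070 μs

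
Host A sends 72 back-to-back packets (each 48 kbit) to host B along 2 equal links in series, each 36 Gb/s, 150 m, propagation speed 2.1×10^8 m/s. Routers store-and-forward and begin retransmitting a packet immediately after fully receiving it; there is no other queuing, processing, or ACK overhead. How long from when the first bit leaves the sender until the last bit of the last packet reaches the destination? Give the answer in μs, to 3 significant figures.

98.8 μs

Per-hop transmission t_tx = L/R = 48000/36000000000 = 1.33333 μs.
Per-hop propagation t_prop = 150/210000000 = 0.714286 μs.
Pipeline fill: first packet needs 2·t_tx to clear all hops; remaining 71 packets each add one t_tx.
Total = (2+72-1)·t_tx + 2·t_prop = 73·1.33333 + 2·0.714286 = 98.8 μs.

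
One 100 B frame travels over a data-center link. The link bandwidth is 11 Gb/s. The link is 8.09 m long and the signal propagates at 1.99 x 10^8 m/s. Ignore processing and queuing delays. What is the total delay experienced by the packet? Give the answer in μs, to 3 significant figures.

0.113 μs

L = 100 × 8 = 800 bits.
Transmission delay = L/R = 800 / 11000000000 = 0.0727273 μs.
Propagation delay = d/s = 8.09 m / 199000000 m/s = 0.0406533 μs.
Total = 0.113 μs.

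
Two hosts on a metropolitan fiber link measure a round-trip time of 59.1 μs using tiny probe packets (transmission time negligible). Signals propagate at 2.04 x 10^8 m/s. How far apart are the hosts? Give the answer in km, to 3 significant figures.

One-way propagation = RTT/2 = 29.55 μs.
d = s × t = 204000000 × 2.955e-05 = 6.03 km.

6.03 km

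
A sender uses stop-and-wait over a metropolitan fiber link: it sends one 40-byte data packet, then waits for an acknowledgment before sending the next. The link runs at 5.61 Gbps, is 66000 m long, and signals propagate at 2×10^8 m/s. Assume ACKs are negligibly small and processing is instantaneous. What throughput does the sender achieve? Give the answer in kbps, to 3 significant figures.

485 kbps

t_tx = L/R = 320/5610000000 = 5.7041e-08 s.
t_prop = 66000/200000000 = 0.00033 s; RTT = 0.00066 s.
Cycle = t_tx + RTT = 0.000660057 s.
Throughput = L / cycle = 320 / 0.000660057 = 485 kbps.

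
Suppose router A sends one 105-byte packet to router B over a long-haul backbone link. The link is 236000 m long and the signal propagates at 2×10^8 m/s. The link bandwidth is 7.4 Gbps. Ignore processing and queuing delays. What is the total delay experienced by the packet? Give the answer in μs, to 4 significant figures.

L = 105 × 8 = 840 bits.
Transmission delay = L/R = 840 / 7400000000 = 0.113514 μs.
Propagation delay = d/s = 236000 m / 200000000 m/s = 1180 μs.
Total = 1180 μs.

1180 μs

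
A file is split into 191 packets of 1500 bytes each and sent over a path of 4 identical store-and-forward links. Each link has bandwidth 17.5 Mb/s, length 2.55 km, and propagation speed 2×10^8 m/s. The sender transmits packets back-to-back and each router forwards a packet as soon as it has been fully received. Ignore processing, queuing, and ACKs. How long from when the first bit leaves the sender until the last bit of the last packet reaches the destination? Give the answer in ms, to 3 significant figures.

Per-hop transmission t_tx = L/R = 12000/17500000 = 0.685714 ms.
Per-hop propagation t_prop = 2550/200000000 = 0.01275 ms.
Pipeline fill: first packet needs 4·t_tx to clear all hops; remaining 190 packets each add one t_tx.
Total = (4+191-1)·t_tx + 4·t_prop = 194·0.685714 + 4·0.01275 = 133 ms.

133 ms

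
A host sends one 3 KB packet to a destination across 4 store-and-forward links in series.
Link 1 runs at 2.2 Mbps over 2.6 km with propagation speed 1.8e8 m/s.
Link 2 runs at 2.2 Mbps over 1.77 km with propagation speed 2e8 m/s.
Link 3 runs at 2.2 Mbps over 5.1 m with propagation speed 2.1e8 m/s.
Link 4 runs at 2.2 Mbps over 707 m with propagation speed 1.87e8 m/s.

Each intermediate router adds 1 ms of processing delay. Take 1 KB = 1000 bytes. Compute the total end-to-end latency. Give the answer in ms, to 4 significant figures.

L = 24000 bits.
Transmission delay per hop = L/R = 24000/2200000 = 10.9091 ms; 4 hops → 43.6364 ms.
Propagation delays (d/s per hop): 0.0144444, 0.00885, 2.42857e-05, 0.00378075 ms; sum = 0.0270995 ms.
Processing at 3 router(s): 3 × 1 ms = 3 ms.
End-to-end = 46.66 ms.

46.66 ms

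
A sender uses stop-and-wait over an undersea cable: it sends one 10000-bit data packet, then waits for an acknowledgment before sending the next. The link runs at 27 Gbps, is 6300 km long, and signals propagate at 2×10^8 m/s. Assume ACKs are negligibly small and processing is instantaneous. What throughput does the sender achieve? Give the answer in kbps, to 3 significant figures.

159 kbps

t_tx = L/R = 10000/27000000000 = 3.7037e-07 s.
t_prop = 6300000/200000000 = 0.0315 s; RTT = 0.063 s.
Cycle = t_tx + RTT = 0.0630004 s.
Throughput = L / cycle = 10000 / 0.0630004 = 159 kbps.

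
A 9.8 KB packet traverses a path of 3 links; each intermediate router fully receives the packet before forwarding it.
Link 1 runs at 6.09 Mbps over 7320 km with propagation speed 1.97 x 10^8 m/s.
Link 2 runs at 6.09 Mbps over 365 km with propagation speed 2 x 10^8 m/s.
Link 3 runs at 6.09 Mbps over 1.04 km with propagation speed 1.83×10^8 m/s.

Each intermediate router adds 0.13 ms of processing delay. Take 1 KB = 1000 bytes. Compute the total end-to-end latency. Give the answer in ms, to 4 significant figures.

L = 78400 bits.
Transmission delay per hop = L/R = 78400/6090000 = 12.8736 ms; 3 hops → 38.6207 ms.
Propagation delays (d/s per hop): 37.1574, 1.825, 0.00568306 ms; sum = 38.988 ms.
Processing at 2 router(s): 2 × 0.13 ms = 0.26 ms.
End-to-end = 77.87 ms.

77.87 ms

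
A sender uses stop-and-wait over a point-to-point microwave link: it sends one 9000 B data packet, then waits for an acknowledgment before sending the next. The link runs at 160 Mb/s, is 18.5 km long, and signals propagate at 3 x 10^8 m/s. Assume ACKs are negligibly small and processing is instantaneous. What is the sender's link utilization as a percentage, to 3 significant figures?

t_tx = L/R = 72000/160000000 = 0.00045 s.
t_prop = 18500/300000000 = 6.16667e-05 s; RTT = 0.000123333 s.
Cycle = t_tx + RTT = 0.000573333 s.
Utilization = t_tx / cycle = 0.00045/0.000573333 = 78.5 %.

78.5 %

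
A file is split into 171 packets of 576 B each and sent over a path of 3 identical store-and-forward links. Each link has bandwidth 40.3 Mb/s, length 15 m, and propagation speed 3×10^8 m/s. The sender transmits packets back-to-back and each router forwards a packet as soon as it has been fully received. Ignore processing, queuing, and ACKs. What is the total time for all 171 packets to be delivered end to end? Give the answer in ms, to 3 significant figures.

Per-hop transmission t_tx = L/R = 4608/40300000 = 0.114342 ms.
Per-hop propagation t_prop = 15/300000000 = 5e-05 ms.
Pipeline fill: first packet needs 3·t_tx to clear all hops; remaining 170 packets each add one t_tx.
Total = (3+171-1)·t_tx + 3·t_prop = 173·0.114342 + 3·5e-05 = 19.8 ms.

19.8 ms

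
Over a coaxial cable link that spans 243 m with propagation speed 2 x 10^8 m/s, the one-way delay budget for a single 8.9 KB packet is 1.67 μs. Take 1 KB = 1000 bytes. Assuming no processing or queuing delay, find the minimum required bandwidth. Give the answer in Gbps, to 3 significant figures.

L = 71200 bits.
Propagation delay = 243 / 200000000 = 1.215 μs.
Transmission budget = 1.67 − 1.215 = 0.455 μs.
R ≥ L / t_tx = 71200 bits / 4.55e-07 s = 156 Gbps.

156 Gbps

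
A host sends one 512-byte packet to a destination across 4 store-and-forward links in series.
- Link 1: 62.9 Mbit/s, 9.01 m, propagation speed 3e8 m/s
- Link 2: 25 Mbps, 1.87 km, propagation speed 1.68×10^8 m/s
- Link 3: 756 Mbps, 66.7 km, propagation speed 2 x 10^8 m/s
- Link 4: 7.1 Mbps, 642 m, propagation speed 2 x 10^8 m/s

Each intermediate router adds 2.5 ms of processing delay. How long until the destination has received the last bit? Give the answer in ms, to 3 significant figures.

L = 512 × 8 = 4096 bits.
Transmission delays (L/R per hop): 0.0651192, 0.16384, 0.00541799, 0.576901 ms; sum = 0.811279 ms.
Propagation delays (d/s per hop): 3.00333e-05, 0.011131, 0.3335, 0.00321 ms; sum = 0.347871 ms.
Processing at 3 router(s): 3 × 2.5 ms = 7.5 ms.
End-to-end = 8.66 ms.

8.66 ms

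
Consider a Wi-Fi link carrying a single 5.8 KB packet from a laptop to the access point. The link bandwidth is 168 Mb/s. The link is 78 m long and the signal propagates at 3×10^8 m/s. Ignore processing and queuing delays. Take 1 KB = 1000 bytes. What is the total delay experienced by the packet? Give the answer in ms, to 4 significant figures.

0.2765 ms

L = 46400 bits.
Transmission delay = L/R = 46400 / 168000000 = 0.27619 ms.
Propagation delay = d/s = 78 m / 300000000 m/s = 0.00026 ms.
Total = 0.2765 ms.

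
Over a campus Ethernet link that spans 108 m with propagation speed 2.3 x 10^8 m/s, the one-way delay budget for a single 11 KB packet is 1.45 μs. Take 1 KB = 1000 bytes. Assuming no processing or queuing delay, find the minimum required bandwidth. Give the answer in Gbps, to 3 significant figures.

L = 88000 bits.
Propagation delay = 108 / 2.3e+08 = 0.469565 μs.
Transmission budget = 1.45 − 0.469565 = 0.980435 μs.
R ≥ L / t_tx = 88000 bits / 9.80435e-07 s = 89.8 Gbps.

89.8 Gbps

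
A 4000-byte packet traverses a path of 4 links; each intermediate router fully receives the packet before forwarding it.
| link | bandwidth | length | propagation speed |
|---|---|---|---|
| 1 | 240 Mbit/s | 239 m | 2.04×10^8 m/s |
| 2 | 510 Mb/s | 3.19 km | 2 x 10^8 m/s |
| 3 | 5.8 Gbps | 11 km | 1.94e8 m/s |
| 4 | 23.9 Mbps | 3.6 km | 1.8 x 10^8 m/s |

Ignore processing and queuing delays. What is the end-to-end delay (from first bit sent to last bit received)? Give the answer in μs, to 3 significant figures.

L = 4000 × 8 = 32000 bits.
Transmission delays (L/R per hop): 133.333, 62.7451, 5.51724, 1338.91 μs; sum = 1540.51 μs.
Propagation delays (d/s per hop): 1.17157, 15.95, 56.701, 20 μs; sum = 93.8226 μs.
End-to-end = 1630 μs.

1630 μs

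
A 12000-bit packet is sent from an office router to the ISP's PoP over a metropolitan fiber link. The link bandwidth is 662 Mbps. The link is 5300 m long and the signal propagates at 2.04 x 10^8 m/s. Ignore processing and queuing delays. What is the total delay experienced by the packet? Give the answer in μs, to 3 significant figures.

Transmission delay = L/R = 12000 / 662000000 = 18.1269 μs.
Propagation delay = d/s = 5300 m / 204000000 m/s = 25.9804 μs.
Total = 44.1 μs.

44.1 μs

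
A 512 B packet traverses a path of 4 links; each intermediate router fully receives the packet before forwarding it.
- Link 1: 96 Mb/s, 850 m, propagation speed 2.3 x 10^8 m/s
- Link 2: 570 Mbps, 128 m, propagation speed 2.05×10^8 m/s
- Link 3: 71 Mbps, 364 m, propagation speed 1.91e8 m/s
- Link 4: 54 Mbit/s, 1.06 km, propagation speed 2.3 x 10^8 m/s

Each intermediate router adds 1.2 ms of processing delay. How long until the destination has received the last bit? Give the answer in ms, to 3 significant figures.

3.79 ms

L = 512 × 8 = 4096 bits.
Transmission delays (L/R per hop): 0.0426667, 0.00718596, 0.0576901, 0.0758519 ms; sum = 0.183395 ms.
Propagation delays (d/s per hop): 0.00369565, 0.00062439, 0.00190576, 0.0046087 ms; sum = 0.0108345 ms.
Processing at 3 router(s): 3 × 1.2 ms = 3.6 ms.
End-to-end = 3.79 ms.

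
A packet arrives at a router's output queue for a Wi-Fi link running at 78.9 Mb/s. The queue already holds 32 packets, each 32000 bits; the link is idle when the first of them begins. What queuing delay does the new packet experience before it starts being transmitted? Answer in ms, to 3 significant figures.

Each queued packet: L/R = 32000/78900000 = 0.405577 ms.
32 queued → 12.9785 ms.
Queuing delay = 13.0 ms.

13.0 ms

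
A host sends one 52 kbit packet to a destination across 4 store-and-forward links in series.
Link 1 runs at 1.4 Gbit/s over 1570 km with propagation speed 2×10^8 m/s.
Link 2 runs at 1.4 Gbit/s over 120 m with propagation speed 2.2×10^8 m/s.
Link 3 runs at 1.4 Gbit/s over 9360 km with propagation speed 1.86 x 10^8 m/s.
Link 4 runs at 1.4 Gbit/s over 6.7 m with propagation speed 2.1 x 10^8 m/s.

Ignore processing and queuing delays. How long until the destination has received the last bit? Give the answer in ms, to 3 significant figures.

58.3 ms

L = 52000 bits.
Transmission delay per hop = L/R = 52000/1400000000 = 0.0371429 ms; 4 hops → 0.148571 ms.
Propagation delays (d/s per hop): 7.85, 0.000545455, 50.3226, 3.19048e-05 ms; sum = 58.1732 ms.
End-to-end = 58.3 ms.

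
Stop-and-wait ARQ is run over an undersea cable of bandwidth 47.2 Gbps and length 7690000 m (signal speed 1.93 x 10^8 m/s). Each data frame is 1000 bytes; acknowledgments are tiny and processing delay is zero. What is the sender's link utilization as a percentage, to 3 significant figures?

t_tx = L/R = 8000/47200000000 = 1.69492e-07 s.
t_prop = 7690000/193000000 = 0.0398446 s; RTT = 0.0796891 s.
Cycle = t_tx + RTT = 0.0796893 s.
Utilization = t_tx / cycle = 1.69492e-07/0.0796893 = 0.000213 %.

0.000213 %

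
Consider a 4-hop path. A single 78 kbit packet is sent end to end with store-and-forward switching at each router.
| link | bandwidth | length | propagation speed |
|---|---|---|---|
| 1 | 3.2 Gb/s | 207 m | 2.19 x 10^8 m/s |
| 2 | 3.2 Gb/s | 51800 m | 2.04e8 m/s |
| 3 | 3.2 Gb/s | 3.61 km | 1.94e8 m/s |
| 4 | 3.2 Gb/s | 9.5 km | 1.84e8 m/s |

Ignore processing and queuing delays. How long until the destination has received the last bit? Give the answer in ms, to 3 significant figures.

L = 78000 bits.
Transmission delay per hop = L/R = 78000/3200000000 = 0.024375 ms; 4 hops → 0.0975 ms.
Propagation delays (d/s per hop): 0.000945205, 0.253922, 0.0186082, 0.0516304 ms; sum = 0.325105 ms.
End-to-end = 0.423 ms.

0.423 ms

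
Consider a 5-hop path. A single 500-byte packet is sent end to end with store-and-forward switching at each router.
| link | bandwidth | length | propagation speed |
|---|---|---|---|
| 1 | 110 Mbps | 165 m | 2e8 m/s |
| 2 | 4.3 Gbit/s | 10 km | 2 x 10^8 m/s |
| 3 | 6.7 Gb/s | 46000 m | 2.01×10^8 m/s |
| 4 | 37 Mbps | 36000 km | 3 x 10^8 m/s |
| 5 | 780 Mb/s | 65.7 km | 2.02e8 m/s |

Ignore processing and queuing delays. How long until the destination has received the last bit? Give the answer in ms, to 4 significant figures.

120.8 ms

L = 500 × 8 = 4000 bits.
Transmission delays (L/R per hop): 0.0363636, 0.000930233, 0.000597015, 0.108108, 0.00512821 ms; sum = 0.151127 ms.
Propagation delays (d/s per hop): 0.000825, 0.05, 0.228856, 120, 0.325248 ms; sum = 120.605 ms.
End-to-end = 120.8 ms.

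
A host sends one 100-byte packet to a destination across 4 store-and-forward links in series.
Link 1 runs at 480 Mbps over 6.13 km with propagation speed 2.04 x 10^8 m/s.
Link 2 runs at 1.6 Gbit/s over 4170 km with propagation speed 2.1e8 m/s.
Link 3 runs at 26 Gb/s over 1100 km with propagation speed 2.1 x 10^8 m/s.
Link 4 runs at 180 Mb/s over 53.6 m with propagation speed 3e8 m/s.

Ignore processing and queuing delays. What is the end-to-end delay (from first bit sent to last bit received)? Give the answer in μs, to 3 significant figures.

L = 100 × 8 = 800 bits.
Transmission delays (L/R per hop): 1.66667, 0.5, 0.0307692, 4.44444 μs; sum = 6.64188 μs.
Propagation delays (d/s per hop): 30.049, 19857.1, 5238.1, 0.178667 μs; sum = 25125.5 μs.
End-to-end = 25100 μs.

25100 μs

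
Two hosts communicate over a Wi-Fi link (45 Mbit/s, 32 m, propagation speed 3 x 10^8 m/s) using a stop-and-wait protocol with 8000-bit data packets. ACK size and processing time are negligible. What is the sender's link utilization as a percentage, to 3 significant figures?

99.9 %

t_tx = L/R = 8000/45000000 = 0.000177778 s.
t_prop = 32/300000000 = 1.06667e-07 s; RTT = 2.13333e-07 s.
Cycle = t_tx + RTT = 0.000177991 s.
Utilization = t_tx / cycle = 0.000177778/0.000177991 = 99.9 %.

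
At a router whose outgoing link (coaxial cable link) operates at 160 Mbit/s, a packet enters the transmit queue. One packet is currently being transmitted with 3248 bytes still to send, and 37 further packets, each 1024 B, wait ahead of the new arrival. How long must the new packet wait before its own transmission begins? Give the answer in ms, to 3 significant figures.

2.06 ms

Each queued packet: L/R = 8192/160000000 = 0.0512 ms.
37 queued → 1.8944 ms.
Plus remaining 25984 bits of current packet: 0.1624 ms.
Queuing delay = 2.06 ms.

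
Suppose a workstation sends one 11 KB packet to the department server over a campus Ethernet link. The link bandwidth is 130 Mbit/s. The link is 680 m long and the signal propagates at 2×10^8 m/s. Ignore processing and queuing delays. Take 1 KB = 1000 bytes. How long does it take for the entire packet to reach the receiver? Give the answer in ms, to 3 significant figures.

L = 88000 bits.
Transmission delay = L/R = 88000 / 130000000 = 0.676923 ms.
Propagation delay = d/s = 680 m / 200000000 m/s = 0.0034 ms.
Total = 0.680 ms.

0.680 ms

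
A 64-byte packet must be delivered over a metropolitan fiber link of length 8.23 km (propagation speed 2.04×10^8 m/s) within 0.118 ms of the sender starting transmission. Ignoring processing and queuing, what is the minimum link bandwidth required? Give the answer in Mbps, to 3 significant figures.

L = 512 bits.
Propagation delay = 8230 / 204000000 = 0.0403431 ms.
Transmission budget = 0.118 − 0.0403431 = 0.0776569 ms.
R ≥ L / t_tx = 512 bits / 7.76569e-05 s = 6.59 Mbps.

6.59 Mbps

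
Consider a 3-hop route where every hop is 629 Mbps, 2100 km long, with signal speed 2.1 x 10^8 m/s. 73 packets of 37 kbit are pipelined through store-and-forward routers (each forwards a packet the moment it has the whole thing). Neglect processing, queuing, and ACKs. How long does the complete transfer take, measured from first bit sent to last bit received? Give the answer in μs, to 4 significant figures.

34410 μs

Per-hop transmission t_tx = L/R = 37000/629000000 = 58.8235 μs.
Per-hop propagation t_prop = 2100000/210000000 = 10000 μs.
Pipeline fill: first packet needs 3·t_tx to clear all hops; remaining 72 packets each add one t_tx.
Total = (3+73-1)·t_tx + 3·t_prop = 75·58.8235 + 3·10000 = 34410 μs.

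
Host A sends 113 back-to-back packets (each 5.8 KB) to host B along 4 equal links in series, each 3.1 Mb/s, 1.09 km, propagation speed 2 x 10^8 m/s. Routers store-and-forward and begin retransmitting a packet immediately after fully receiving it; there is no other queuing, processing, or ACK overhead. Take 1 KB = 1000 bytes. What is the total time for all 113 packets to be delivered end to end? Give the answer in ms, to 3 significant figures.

1740 ms

Per-hop transmission t_tx = L/R = 46400/3100000 = 14.9677 ms.
Per-hop propagation t_prop = 1090/200000000 = 0.00545 ms.
Pipeline fill: first packet needs 4·t_tx to clear all hops; remaining 112 packets each add one t_tx.
Total = (4+113-1)·t_tx + 4·t_prop = 116·14.9677 + 4·0.00545 = 1740 ms.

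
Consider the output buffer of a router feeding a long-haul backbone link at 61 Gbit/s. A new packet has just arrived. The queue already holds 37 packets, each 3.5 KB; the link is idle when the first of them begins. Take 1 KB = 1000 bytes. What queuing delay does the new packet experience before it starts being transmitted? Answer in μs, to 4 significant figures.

Each queued packet: L/R = 28000/61000000000 = 0.459016 μs.
37 queued → 16.9836 μs.
Queuing delay = 16.98 μs.

16.98 μs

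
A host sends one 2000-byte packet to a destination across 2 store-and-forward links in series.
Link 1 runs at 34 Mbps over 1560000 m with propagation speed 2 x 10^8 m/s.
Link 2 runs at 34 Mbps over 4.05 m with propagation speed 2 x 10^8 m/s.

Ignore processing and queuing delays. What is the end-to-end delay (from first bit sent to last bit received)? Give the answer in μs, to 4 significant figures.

L = 2000 × 8 = 16000 bits.
Transmission delay per hop = L/R = 16000/34000000 = 470.588 μs; 2 hops → 941.176 μs.
Propagation delays (d/s per hop): 7800, 0.02025 μs; sum = 7800.02 μs.
End-to-end = 8741 μs.

8741 μs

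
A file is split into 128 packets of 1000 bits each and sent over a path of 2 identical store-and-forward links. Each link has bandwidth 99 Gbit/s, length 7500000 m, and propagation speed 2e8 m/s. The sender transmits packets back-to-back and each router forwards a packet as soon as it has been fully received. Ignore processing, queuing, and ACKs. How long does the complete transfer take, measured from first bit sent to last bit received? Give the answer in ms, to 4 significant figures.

Per-hop transmission t_tx = L/R = 1000/99000000000 = 1.0101e-05 ms.
Per-hop propagation t_prop = 7500000/200000000 = 37.5 ms.
Pipeline fill: first packet needs 2·t_tx to clear all hops; remaining 127 packets each add one t_tx.
Total = (2+128-1)·t_tx + 2·t_prop = 129·1.0101e-05 + 2·37.5 = 75.00 ms.

75.00 ms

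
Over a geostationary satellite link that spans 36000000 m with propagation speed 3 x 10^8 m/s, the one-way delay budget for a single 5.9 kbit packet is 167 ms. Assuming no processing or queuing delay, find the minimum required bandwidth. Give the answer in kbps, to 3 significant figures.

126 kbps

Propagation delay = 36000000 / 300000000 = 120 ms.
Transmission budget = 167 − 120 = 47 ms.
R ≥ L / t_tx = 5900 bits / 0.047 s = 126 kbps.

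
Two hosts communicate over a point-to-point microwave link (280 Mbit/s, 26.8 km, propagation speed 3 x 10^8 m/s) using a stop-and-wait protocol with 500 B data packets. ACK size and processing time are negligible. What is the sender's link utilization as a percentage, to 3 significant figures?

7.40 %

t_tx = L/R = 4000/280000000 = 1.42857e-05 s.
t_prop = 26800/300000000 = 8.93333e-05 s; RTT = 0.000178667 s.
Cycle = t_tx + RTT = 0.000192952 s.
Utilization = t_tx / cycle = 1.42857e-05/0.000192952 = 7.40 %.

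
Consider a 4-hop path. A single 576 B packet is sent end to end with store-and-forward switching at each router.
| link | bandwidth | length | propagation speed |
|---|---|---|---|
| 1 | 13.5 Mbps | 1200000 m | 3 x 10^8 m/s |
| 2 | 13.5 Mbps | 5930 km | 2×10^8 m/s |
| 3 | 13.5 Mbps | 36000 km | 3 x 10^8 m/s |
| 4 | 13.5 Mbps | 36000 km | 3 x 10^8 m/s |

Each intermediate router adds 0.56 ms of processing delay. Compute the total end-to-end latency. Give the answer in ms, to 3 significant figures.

L = 576 × 8 = 4608 bits.
Transmission delay per hop = L/R = 4608/13500000 = 0.341333 ms; 4 hops → 1.36533 ms.
Propagation delays (d/s per hop): 4, 29.65, 120, 120 ms; sum = 273.65 ms.
Processing at 3 router(s): 3 × 0.56 ms = 1.68 ms.
End-to-end = 277 ms.

277 ms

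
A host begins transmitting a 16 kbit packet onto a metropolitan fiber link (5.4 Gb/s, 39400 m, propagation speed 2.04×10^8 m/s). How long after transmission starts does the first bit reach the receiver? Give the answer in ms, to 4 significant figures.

First bit experiences only propagation delay: d/s = 39400/204000000 = 0.1931 ms.

0.1931 ms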